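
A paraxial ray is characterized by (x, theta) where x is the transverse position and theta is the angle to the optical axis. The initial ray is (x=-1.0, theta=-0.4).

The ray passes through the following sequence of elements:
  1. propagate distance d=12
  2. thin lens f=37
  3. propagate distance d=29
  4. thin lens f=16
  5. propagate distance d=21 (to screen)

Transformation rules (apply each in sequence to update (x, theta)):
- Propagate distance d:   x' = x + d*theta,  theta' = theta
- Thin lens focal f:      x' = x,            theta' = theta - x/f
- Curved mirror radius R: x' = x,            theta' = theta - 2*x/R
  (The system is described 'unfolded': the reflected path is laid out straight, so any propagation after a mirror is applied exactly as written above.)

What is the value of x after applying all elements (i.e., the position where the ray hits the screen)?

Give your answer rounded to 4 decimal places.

Answer: -1.0912

Derivation:
Initial: x=-1.0000 theta=-0.4000
After 1 (propagate distance d=12): x=-5.8000 theta=-0.4000
After 2 (thin lens f=37): x=-5.8000 theta=-9/37 (≈-0.2432)
After 3 (propagate distance d=29): x=-2378/185 (≈-12.8541) theta=-9/37 (≈-0.2432)
After 4 (thin lens f=16): x=-2378/185 (≈-12.8541) theta=829/1480 (≈0.5601)
After 5 (propagate distance d=21 (to screen)): x=-323/296 (≈-1.0912) theta=829/1480 (≈0.5601)
Rounded to 4 decimal places: x = -1.0912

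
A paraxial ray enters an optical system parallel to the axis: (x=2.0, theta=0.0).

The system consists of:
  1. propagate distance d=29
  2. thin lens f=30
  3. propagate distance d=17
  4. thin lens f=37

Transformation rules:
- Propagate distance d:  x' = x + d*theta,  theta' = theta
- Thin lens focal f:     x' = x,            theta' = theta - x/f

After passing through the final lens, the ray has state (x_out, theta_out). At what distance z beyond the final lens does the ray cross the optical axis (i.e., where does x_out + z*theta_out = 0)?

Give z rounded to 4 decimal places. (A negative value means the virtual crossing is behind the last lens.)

Answer: 9.6200

Derivation:
Initial: x=2.0000 theta=0.0000
After 1 (propagate distance d=29): x=2.0000 theta=0.0000
After 2 (thin lens f=30): x=2.0000 theta=-1/15 (≈-0.0667)
After 3 (propagate distance d=17): x=13/15 (≈0.8667) theta=-1/15 (≈-0.0667)
After 4 (thin lens f=37): x=13/15 (≈0.8667) theta=-10/111 (≈-0.0901)
z_focus = -x_out/theta_out = -(13/15)/(-10/111) = 9.6200
Rounded to 4 decimal places: z = 9.6200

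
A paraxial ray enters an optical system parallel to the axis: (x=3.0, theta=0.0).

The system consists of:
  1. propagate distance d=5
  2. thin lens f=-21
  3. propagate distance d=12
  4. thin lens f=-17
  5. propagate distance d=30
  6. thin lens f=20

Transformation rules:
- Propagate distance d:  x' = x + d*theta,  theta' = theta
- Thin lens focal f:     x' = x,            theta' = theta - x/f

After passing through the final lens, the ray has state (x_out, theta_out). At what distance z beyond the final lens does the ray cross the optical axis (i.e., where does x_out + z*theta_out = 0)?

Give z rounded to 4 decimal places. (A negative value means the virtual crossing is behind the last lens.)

Answer: 38.8501

Derivation:
Initial: x=3.0000 theta=0.0000
After 1 (propagate distance d=5): x=3.0000 theta=0.0000
After 2 (thin lens f=-21): x=3.0000 theta=1/7 (≈0.1429)
After 3 (propagate distance d=12): x=33/7 (≈4.7143) theta=1/7 (≈0.1429)
After 4 (thin lens f=-17): x=33/7 (≈4.7143) theta=50/119 (≈0.4202)
After 5 (propagate distance d=30): x=2061/119 (≈17.3193) theta=50/119 (≈0.4202)
After 6 (thin lens f=20): x=2061/119 (≈17.3193) theta=-1061/2380 (≈-0.4458)
z_focus = -x_out/theta_out = -(2061/119)/(-1061/2380) = 41220/1061 ≈ 38.8501
Rounded to 4 decimal places: z = 38.8501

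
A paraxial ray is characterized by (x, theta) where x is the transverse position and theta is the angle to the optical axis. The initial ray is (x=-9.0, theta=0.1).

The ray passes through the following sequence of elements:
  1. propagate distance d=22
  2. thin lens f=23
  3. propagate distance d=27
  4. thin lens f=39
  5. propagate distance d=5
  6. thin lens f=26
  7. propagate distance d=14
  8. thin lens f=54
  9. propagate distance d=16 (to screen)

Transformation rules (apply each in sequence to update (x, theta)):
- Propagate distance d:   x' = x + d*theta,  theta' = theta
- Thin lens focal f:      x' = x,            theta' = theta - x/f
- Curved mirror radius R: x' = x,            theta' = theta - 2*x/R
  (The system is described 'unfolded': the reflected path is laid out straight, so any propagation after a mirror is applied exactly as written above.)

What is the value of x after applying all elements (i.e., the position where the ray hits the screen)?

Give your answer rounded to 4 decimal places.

Initial: x=-9.0000 theta=0.1000
After 1 (propagate distance d=22): x=-6.8000 theta=0.1000
After 2 (thin lens f=23): x=-6.8000 theta=91/230 (≈0.3957)
After 3 (propagate distance d=27): x=893/230 (≈3.8826) theta=91/230 (≈0.3957)
After 4 (thin lens f=39): x=893/230 (≈3.8826) theta=1328/4485 (≈0.2961)
After 5 (propagate distance d=5): x=48107/8970 (≈5.3631) theta=1328/4485 (≈0.2961)
After 6 (thin lens f=26): x=48107/8970 (≈5.3631) theta=6983/77740 (≈0.0898)
After 7 (propagate distance d=14): x=386017/58305 (≈6.6207) theta=6983/77740 (≈0.0898)
After 8 (thin lens f=54): x=386017/58305 (≈6.6207) theta=-206411/6296940 (≈-0.0328)
After 9 (propagate distance d=16 (to screen)): x=1919363/314847 (≈6.0962) theta=-206411/6296940 (≈-0.0328)
Rounded to 4 decimal places: x = 6.0962

Answer: 6.0962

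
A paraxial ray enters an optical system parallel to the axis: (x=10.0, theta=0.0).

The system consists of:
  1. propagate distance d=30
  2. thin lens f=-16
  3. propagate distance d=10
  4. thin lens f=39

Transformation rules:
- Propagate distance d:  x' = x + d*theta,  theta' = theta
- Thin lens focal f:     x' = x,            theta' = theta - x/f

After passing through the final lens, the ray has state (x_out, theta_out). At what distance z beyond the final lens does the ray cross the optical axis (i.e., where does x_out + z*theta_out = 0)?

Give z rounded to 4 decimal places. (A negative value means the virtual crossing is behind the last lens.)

Answer: -78.0000

Derivation:
Initial: x=10.0000 theta=0.0000
After 1 (propagate distance d=30): x=10.0000 theta=0.0000
After 2 (thin lens f=-16): x=10.0000 theta=0.6250
After 3 (propagate distance d=10): x=16.2500 theta=0.6250
After 4 (thin lens f=39): x=16.2500 theta=5/24 (≈0.2083)
z_focus = -x_out/theta_out = -(16.2500)/(5/24) = -78.0000
Rounded to 4 decimal places: z = -78.0000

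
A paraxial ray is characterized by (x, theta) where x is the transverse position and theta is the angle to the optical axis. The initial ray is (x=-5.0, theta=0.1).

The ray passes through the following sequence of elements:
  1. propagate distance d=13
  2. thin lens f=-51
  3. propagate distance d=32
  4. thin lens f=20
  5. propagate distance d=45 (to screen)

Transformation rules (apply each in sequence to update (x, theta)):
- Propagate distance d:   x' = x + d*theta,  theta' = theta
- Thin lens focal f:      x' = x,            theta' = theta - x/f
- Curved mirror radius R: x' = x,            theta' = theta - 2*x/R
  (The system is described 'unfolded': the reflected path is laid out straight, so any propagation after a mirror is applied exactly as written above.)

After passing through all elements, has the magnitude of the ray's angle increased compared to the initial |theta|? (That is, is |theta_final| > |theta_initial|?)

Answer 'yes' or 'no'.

Initial: x=-5.0000 theta=0.1000
After 1 (propagate distance d=13): x=-3.7000 theta=0.1000
After 2 (thin lens f=-51): x=-3.7000 theta=7/255 (≈0.0275)
After 3 (propagate distance d=32): x=-1439/510 (≈-2.8216) theta=7/255 (≈0.0275)
After 4 (thin lens f=20): x=-1439/510 (≈-2.8216) theta=573/3400 (≈0.1685)
After 5 (propagate distance d=45 (to screen)): x=1943/408 (≈4.7623) theta=573/3400 (≈0.1685)
|theta_initial|=0.1000 |theta_final|=573/3400 (≈0.1685) -> increased

Answer: yes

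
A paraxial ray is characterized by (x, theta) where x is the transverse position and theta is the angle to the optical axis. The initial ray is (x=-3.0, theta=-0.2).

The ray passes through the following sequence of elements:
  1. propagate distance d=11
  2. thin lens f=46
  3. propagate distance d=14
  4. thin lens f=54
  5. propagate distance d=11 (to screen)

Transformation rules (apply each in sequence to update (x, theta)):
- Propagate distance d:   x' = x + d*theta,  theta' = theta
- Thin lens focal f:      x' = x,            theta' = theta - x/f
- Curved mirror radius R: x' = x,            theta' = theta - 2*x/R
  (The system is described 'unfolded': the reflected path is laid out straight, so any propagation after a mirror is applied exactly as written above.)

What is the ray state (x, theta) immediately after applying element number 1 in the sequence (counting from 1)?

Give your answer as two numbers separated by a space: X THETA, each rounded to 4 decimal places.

Initial: x=-3.0000 theta=-0.2000
After 1 (propagate distance d=11): x=-5.2000 theta=-0.2000
Rounded to 4 decimal places: x = -5.2000, theta = -0.2000

Answer: -5.2000 -0.2000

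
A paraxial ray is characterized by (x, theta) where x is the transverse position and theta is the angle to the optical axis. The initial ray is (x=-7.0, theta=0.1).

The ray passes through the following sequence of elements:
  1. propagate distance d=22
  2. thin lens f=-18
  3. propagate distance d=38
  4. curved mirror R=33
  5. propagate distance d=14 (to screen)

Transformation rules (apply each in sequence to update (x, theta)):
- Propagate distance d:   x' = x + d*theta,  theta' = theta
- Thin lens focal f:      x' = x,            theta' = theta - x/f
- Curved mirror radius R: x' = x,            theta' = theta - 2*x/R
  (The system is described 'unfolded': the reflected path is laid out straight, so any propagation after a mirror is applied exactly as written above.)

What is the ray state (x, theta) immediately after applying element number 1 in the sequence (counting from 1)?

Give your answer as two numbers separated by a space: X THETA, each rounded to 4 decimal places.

Initial: x=-7.0000 theta=0.1000
After 1 (propagate distance d=22): x=-4.8000 theta=0.1000
Rounded to 4 decimal places: x = -4.8000, theta = 0.1000

Answer: -4.8000 0.1000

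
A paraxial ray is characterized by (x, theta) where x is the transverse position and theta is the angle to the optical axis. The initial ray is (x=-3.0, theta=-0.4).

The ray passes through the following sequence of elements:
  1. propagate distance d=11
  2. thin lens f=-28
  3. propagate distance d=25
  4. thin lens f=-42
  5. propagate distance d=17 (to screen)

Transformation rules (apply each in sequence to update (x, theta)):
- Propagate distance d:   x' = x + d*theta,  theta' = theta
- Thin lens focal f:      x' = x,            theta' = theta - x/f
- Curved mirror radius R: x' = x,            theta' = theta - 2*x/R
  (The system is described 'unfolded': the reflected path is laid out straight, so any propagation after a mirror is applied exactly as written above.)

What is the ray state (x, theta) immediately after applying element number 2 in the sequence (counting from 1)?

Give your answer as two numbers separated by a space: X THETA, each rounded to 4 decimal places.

Answer: -7.4000 -0.6643

Derivation:
Initial: x=-3.0000 theta=-0.4000
After 1 (propagate distance d=11): x=-7.4000 theta=-0.4000
After 2 (thin lens f=-28): x=-7.4000 theta=-93/140 (≈-0.6643)
Rounded to 4 decimal places: x = -7.4000, theta = -0.6643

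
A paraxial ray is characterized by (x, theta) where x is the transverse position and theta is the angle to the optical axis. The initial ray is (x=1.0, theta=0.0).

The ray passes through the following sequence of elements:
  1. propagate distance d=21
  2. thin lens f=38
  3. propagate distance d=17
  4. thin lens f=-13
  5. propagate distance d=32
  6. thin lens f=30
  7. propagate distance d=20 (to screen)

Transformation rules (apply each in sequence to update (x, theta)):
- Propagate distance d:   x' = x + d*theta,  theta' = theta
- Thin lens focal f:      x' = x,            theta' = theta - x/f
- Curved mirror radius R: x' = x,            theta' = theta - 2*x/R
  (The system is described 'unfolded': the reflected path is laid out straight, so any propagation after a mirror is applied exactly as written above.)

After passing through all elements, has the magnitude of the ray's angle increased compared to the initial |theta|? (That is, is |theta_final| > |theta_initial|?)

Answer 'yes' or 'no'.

Answer: yes

Derivation:
Initial: x=1.0000 theta=0.0000
After 1 (propagate distance d=21): x=1.0000 theta=0.0000
After 2 (thin lens f=38): x=1.0000 theta=-1/38 (≈-0.0263)
After 3 (propagate distance d=17): x=21/38 (≈0.5526) theta=-1/38 (≈-0.0263)
After 4 (thin lens f=-13): x=21/38 (≈0.5526) theta=4/247 (≈0.0162)
After 5 (propagate distance d=32): x=529/494 (≈1.0709) theta=4/247 (≈0.0162)
After 6 (thin lens f=30): x=529/494 (≈1.0709) theta=-289/14820 (≈-0.0195)
After 7 (propagate distance d=20 (to screen)): x=1009/1482 (≈0.6808) theta=-289/14820 (≈-0.0195)
|theta_initial|=0.0000 |theta_final|=289/14820 (≈0.0195) -> increased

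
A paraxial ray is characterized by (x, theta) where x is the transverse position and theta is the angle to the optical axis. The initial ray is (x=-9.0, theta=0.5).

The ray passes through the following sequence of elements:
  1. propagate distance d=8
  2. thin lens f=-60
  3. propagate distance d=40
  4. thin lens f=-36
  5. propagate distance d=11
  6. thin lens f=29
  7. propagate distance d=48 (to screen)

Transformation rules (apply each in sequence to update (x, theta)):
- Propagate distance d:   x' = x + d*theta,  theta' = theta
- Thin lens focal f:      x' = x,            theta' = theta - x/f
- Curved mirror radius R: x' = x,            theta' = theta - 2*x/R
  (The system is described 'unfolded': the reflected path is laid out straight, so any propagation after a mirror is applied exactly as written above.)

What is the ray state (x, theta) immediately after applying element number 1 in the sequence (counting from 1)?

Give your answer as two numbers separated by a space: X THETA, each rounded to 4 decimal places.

Answer: -5.0000 0.5000

Derivation:
Initial: x=-9.0000 theta=0.5000
After 1 (propagate distance d=8): x=-5.0000 theta=0.5000
Rounded to 4 decimal places: x = -5.0000, theta = 0.5000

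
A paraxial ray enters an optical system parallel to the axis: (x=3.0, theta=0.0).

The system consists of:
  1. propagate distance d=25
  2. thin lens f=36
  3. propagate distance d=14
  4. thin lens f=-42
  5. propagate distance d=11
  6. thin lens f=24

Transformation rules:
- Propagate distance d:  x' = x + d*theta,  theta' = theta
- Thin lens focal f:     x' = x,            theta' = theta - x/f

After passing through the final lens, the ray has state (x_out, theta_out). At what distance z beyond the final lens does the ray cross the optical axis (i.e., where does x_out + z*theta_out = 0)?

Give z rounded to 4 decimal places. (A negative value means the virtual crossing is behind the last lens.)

Initial: x=3.0000 theta=0.0000
After 1 (propagate distance d=25): x=3.0000 theta=0.0000
After 2 (thin lens f=36): x=3.0000 theta=-1/12 (≈-0.0833)
After 3 (propagate distance d=14): x=11/6 (≈1.8333) theta=-1/12 (≈-0.0833)
After 4 (thin lens f=-42): x=11/6 (≈1.8333) theta=-5/126 (≈-0.0397)
After 5 (propagate distance d=11): x=88/63 (≈1.3968) theta=-5/126 (≈-0.0397)
After 6 (thin lens f=24): x=88/63 (≈1.3968) theta=-37/378 (≈-0.0979)
z_focus = -x_out/theta_out = -(88/63)/(-37/378) = 528/37 ≈ 14.2703
Rounded to 4 decimal places: z = 14.2703

Answer: 14.2703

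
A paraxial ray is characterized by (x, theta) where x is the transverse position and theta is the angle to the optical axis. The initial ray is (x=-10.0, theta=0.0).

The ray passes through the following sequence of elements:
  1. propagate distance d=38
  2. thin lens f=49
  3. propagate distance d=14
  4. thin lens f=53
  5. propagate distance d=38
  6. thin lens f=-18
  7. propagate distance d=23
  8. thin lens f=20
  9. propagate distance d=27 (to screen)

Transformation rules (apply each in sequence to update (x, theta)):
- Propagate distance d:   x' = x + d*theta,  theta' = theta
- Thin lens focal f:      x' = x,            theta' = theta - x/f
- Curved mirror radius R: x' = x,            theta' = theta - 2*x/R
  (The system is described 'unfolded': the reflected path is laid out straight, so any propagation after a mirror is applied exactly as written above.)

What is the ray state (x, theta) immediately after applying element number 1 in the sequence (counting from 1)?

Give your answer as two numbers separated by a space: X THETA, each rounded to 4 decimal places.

Initial: x=-10.0000 theta=0.0000
After 1 (propagate distance d=38): x=-10.0000 theta=0.0000
Rounded to 4 decimal places: x = -10.0000, theta = 0.0000

Answer: -10.0000 0.0000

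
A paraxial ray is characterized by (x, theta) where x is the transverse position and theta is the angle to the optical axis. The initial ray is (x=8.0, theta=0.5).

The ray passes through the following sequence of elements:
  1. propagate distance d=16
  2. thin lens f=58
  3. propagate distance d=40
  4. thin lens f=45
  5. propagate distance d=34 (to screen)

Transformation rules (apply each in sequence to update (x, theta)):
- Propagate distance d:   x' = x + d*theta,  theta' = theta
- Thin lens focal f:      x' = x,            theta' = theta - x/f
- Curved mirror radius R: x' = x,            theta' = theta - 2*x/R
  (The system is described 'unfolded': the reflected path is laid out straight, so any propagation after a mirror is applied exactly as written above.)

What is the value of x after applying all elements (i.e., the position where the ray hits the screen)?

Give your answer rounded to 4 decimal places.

Answer: 13.7234

Derivation:
Initial: x=8.0000 theta=0.5000
After 1 (propagate distance d=16): x=16.0000 theta=0.5000
After 2 (thin lens f=58): x=16.0000 theta=13/58 (≈0.2241)
After 3 (propagate distance d=40): x=724/29 (≈24.9655) theta=13/58 (≈0.2241)
After 4 (thin lens f=45): x=724/29 (≈24.9655) theta=-863/2610 (≈-0.3307)
After 5 (propagate distance d=34 (to screen)): x=17909/1305 (≈13.7234) theta=-863/2610 (≈-0.3307)
Rounded to 4 decimal places: x = 13.7234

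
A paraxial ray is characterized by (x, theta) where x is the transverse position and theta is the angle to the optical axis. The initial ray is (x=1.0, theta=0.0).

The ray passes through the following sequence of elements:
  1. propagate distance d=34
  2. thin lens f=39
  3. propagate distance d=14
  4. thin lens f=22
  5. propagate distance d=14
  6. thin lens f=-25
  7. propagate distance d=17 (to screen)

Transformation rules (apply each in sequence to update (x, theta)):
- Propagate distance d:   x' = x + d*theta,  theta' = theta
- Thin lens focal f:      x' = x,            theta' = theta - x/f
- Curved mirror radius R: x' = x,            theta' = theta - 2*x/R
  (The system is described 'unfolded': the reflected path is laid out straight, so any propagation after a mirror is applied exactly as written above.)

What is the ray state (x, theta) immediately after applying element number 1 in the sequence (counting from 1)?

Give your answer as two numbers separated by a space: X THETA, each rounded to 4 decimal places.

Initial: x=1.0000 theta=0.0000
After 1 (propagate distance d=34): x=1.0000 theta=0.0000
Rounded to 4 decimal places: x = 1.0000, theta = 0.0000

Answer: 1.0000 0.0000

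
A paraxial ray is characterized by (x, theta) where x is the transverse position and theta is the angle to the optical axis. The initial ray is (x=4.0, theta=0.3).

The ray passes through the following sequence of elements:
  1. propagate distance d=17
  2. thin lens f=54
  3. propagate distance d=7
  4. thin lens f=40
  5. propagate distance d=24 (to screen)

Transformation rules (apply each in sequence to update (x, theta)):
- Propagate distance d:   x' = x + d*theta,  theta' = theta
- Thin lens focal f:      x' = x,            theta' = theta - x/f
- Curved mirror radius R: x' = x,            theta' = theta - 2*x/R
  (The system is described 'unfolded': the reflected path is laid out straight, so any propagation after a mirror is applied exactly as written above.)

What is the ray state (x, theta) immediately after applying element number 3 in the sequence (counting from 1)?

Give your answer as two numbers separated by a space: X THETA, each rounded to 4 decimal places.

Initial: x=4.0000 theta=0.3000
After 1 (propagate distance d=17): x=9.1000 theta=0.3000
After 2 (thin lens f=54): x=9.1000 theta=71/540 (≈0.1315)
After 3 (propagate distance d=7): x=5411/540 (≈10.0204) theta=71/540 (≈0.1315)
Rounded to 4 decimal places: x = 10.0204, theta = 0.1315

Answer: 10.0204 0.1315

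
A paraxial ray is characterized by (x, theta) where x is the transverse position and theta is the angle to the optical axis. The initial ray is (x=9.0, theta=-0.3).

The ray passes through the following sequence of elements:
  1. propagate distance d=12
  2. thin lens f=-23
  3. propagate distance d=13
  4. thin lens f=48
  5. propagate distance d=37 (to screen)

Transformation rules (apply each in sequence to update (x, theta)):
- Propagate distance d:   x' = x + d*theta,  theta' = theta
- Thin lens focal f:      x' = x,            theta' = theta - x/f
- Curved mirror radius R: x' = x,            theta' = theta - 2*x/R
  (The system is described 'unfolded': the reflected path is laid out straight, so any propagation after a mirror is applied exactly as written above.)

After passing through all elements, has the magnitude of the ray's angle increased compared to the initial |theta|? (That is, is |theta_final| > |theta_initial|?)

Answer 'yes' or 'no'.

Answer: no

Derivation:
Initial: x=9.0000 theta=-0.3000
After 1 (propagate distance d=12): x=5.4000 theta=-0.3000
After 2 (thin lens f=-23): x=5.4000 theta=-3/46 (≈-0.0652)
After 3 (propagate distance d=13): x=1047/230 (≈4.5522) theta=-3/46 (≈-0.0652)
After 4 (thin lens f=48): x=1047/230 (≈4.5522) theta=-589/3680 (≈-0.1601)
After 5 (propagate distance d=37 (to screen)): x=-5041/3680 (≈-1.3698) theta=-589/3680 (≈-0.1601)
|theta_initial|=0.3000 |theta_final|=589/3680 (≈0.1601) -> not increased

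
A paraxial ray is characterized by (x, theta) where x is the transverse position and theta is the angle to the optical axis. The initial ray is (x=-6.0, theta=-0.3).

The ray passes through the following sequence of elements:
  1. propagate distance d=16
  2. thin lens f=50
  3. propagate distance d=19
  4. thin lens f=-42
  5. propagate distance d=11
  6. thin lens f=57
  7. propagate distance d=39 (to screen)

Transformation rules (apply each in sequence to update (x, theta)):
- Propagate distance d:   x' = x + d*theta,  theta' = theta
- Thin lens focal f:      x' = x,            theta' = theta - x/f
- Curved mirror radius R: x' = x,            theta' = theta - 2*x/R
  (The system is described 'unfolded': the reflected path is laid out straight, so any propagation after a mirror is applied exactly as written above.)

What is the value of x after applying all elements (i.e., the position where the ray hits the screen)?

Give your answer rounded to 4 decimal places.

Initial: x=-6.0000 theta=-0.3000
After 1 (propagate distance d=16): x=-10.8000 theta=-0.3000
After 2 (thin lens f=50): x=-10.8000 theta=-0.0840
After 3 (propagate distance d=19): x=-12.3960 theta=-0.0840
After 4 (thin lens f=-42): x=-12.3960 theta=-1327/3500 (≈-0.3791)
After 5 (propagate distance d=11): x=-57983/3500 (≈-16.5666) theta=-1327/3500 (≈-0.3791)
After 6 (thin lens f=57): x=-57983/3500 (≈-16.5666) theta=-4414/49875 (≈-0.0885)
After 7 (propagate distance d=39 (to screen)): x=-266241/13300 (≈-20.0181) theta=-4414/49875 (≈-0.0885)
Rounded to 4 decimal places: x = -20.0181

Answer: -20.0181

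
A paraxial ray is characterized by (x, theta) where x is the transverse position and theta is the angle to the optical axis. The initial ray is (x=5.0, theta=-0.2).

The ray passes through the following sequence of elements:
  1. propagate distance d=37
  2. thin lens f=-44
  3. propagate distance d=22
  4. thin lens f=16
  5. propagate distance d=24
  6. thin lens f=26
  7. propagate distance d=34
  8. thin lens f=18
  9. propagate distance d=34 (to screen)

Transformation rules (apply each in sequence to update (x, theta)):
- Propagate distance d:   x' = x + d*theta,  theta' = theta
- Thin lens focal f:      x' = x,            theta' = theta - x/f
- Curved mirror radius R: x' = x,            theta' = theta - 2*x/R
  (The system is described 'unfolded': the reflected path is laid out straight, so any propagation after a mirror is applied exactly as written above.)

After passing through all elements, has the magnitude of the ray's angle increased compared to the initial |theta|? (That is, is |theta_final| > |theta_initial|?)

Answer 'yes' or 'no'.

Answer: no

Derivation:
Initial: x=5.0000 theta=-0.2000
After 1 (propagate distance d=37): x=-2.4000 theta=-0.2000
After 2 (thin lens f=-44): x=-2.4000 theta=-14/55 (≈-0.2545)
After 3 (propagate distance d=22): x=-8.0000 theta=-14/55 (≈-0.2545)
After 4 (thin lens f=16): x=-8.0000 theta=27/110 (≈0.2455)
After 5 (propagate distance d=24): x=-116/55 (≈-2.1091) theta=27/110 (≈0.2455)
After 6 (thin lens f=26): x=-116/55 (≈-2.1091) theta=467/1430 (≈0.3266)
After 7 (propagate distance d=34): x=6431/715 (≈8.9944) theta=467/1430 (≈0.3266)
After 8 (thin lens f=18): x=6431/715 (≈8.9944) theta=-1114/6435 (≈-0.1731)
After 9 (propagate distance d=34 (to screen)): x=20003/6435 (≈3.1085) theta=-1114/6435 (≈-0.1731)
|theta_initial|=0.2000 |theta_final|=1114/6435 (≈0.1731) -> not increased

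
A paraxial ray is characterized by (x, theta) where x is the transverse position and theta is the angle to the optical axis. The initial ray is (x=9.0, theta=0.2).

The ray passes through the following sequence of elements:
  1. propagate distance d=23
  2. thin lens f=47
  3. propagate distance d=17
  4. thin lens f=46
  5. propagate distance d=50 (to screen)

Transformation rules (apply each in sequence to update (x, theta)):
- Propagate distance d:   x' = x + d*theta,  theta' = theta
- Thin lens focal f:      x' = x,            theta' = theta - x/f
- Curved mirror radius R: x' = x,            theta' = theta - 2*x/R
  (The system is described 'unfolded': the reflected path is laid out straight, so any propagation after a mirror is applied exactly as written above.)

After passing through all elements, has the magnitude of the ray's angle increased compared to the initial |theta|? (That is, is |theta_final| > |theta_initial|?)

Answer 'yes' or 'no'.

Answer: yes

Derivation:
Initial: x=9.0000 theta=0.2000
After 1 (propagate distance d=23): x=13.6000 theta=0.2000
After 2 (thin lens f=47): x=13.6000 theta=-21/235 (≈-0.0894)
After 3 (propagate distance d=17): x=2839/235 (≈12.0809) theta=-21/235 (≈-0.0894)
After 4 (thin lens f=46): x=2839/235 (≈12.0809) theta=-761/2162 (≈-0.3520)
After 5 (propagate distance d=50 (to screen)): x=-29828/5405 (≈-5.5186) theta=-761/2162 (≈-0.3520)
|theta_initial|=0.2000 |theta_final|=761/2162 (≈0.3520) -> increased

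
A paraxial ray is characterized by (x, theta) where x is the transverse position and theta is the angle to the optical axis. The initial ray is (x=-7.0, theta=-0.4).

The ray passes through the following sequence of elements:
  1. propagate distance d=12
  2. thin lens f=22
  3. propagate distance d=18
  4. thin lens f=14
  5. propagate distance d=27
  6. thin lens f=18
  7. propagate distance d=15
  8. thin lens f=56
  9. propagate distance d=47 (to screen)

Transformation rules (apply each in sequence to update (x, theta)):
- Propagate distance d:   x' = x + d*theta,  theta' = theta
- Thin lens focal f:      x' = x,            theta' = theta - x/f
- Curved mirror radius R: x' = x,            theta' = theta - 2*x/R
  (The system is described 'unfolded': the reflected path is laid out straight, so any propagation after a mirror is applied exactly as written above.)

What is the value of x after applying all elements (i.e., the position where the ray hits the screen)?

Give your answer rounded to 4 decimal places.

Initial: x=-7.0000 theta=-0.4000
After 1 (propagate distance d=12): x=-11.8000 theta=-0.4000
After 2 (thin lens f=22): x=-11.8000 theta=3/22 (≈0.1364)
After 3 (propagate distance d=18): x=-514/55 (≈-9.3455) theta=3/22 (≈0.1364)
After 4 (thin lens f=14): x=-514/55 (≈-9.3455) theta=619/770 (≈0.8039)
After 5 (propagate distance d=27): x=9517/770 (≈12.3597) theta=619/770 (≈0.8039)
After 6 (thin lens f=18): x=9517/770 (≈12.3597) theta=325/2772 (≈0.1172)
After 7 (propagate distance d=15): x=65227/4620 (≈14.1184) theta=325/2772 (≈0.1172)
After 8 (thin lens f=56): x=65227/4620 (≈14.1184) theta=-104681/776160 (≈-0.1349)
After 9 (propagate distance d=47 (to screen)): x=6038129/776160 (≈7.7795) theta=-104681/776160 (≈-0.1349)
Rounded to 4 decimal places: x = 7.7795

Answer: 7.7795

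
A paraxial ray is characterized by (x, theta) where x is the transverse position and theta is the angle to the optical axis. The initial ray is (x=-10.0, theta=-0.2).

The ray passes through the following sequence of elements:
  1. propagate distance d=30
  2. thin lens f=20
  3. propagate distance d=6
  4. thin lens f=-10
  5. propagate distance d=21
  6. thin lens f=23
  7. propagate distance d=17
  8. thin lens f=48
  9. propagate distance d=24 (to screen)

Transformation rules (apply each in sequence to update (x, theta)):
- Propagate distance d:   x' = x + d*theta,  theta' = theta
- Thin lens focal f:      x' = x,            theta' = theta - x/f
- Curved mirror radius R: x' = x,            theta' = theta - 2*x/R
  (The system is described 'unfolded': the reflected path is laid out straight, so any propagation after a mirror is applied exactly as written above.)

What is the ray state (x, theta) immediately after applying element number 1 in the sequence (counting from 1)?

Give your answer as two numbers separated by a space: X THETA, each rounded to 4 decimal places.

Answer: -16.0000 -0.2000

Derivation:
Initial: x=-10.0000 theta=-0.2000
After 1 (propagate distance d=30): x=-16.0000 theta=-0.2000
Rounded to 4 decimal places: x = -16.0000, theta = -0.2000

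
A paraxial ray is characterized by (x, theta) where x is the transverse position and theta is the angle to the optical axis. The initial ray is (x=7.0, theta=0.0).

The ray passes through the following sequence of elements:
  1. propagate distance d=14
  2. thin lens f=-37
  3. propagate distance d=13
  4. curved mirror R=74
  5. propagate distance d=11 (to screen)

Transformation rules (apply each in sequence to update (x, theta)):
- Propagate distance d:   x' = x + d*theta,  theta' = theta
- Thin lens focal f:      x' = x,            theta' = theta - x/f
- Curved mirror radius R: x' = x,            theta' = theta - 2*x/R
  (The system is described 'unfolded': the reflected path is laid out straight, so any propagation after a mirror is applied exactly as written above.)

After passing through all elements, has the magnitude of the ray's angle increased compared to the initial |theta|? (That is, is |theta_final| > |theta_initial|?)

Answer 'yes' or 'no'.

Initial: x=7.0000 theta=0.0000
After 1 (propagate distance d=14): x=7.0000 theta=0.0000
After 2 (thin lens f=-37): x=7.0000 theta=7/37 (≈0.1892)
After 3 (propagate distance d=13): x=350/37 (≈9.4595) theta=7/37 (≈0.1892)
After 4 (curved mirror R=74): x=350/37 (≈9.4595) theta=-91/1369 (≈-0.0665)
After 5 (propagate distance d=11 (to screen)): x=11949/1369 (≈8.7283) theta=-91/1369 (≈-0.0665)
|theta_initial|=0.0000 |theta_final|=91/1369 (≈0.0665) -> increased

Answer: yes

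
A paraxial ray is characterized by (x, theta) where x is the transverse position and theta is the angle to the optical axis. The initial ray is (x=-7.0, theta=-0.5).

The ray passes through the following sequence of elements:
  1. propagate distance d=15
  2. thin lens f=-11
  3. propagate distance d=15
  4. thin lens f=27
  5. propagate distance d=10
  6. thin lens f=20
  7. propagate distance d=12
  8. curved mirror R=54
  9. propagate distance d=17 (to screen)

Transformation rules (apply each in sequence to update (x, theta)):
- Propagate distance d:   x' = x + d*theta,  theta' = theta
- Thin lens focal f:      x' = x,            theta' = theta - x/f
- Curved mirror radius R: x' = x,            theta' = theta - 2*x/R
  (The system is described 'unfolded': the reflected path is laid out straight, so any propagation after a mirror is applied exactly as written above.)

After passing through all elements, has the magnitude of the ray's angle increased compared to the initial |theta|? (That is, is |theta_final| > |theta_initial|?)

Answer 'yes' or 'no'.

Initial: x=-7.0000 theta=-0.5000
After 1 (propagate distance d=15): x=-14.5000 theta=-0.5000
After 2 (thin lens f=-11): x=-14.5000 theta=-20/11 (≈-1.8182)
After 3 (propagate distance d=15): x=-919/22 (≈-41.7727) theta=-20/11 (≈-1.8182)
After 4 (thin lens f=27): x=-919/22 (≈-41.7727) theta=-161/594 (≈-0.2710)
After 5 (propagate distance d=10): x=-26423/594 (≈-44.4832) theta=-161/594 (≈-0.2710)
After 6 (thin lens f=20): x=-26423/594 (≈-44.4832) theta=23203/11880 (≈1.9531)
After 7 (propagate distance d=12): x=-31253/1485 (≈-21.0458) theta=23203/11880 (≈1.9531)
After 8 (curved mirror R=54): x=-31253/1485 (≈-21.0458) theta=175301/64152 (≈2.7326)
After 9 (propagate distance d=17 (to screen)): x=8149937/320760 (≈25.4082) theta=175301/64152 (≈2.7326)
|theta_initial|=0.5000 |theta_final|=175301/64152 (≈2.7326) -> increased

Answer: yes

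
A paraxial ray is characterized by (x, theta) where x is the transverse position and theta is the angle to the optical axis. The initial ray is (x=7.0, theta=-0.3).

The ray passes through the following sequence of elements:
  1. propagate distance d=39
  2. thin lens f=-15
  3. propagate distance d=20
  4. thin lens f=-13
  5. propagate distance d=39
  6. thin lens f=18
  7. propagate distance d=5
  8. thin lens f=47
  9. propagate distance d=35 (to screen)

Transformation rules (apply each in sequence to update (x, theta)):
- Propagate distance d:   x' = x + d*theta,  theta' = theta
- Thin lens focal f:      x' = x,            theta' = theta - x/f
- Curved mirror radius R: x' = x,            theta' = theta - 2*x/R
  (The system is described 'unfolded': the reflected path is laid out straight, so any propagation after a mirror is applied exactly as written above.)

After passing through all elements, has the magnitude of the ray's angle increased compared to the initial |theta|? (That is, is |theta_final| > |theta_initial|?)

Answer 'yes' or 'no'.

Answer: yes

Derivation:
Initial: x=7.0000 theta=-0.3000
After 1 (propagate distance d=39): x=-4.7000 theta=-0.3000
After 2 (thin lens f=-15): x=-4.7000 theta=-46/75 (≈-0.6133)
After 3 (propagate distance d=20): x=-509/30 (≈-16.9667) theta=-46/75 (≈-0.6133)
After 4 (thin lens f=-13): x=-509/30 (≈-16.9667) theta=-1247/650 (≈-1.9185)
After 5 (propagate distance d=39): x=-6884/75 (≈-91.7867) theta=-1247/650 (≈-1.9185)
After 6 (thin lens f=18): x=-6884/75 (≈-91.7867) theta=55823/17550 (≈3.1808)
After 7 (propagate distance d=5): x=-1331741/17550 (≈-75.8827) theta=55823/17550 (≈3.1808)
After 8 (thin lens f=47): x=-1331741/17550 (≈-75.8827) theta=659237/137475 (≈4.7953)
After 9 (propagate distance d=35 (to screen)): x=75847943/824850 (≈91.9536) theta=659237/137475 (≈4.7953)
|theta_initial|=0.3000 |theta_final|=659237/137475 (≈4.7953) -> increased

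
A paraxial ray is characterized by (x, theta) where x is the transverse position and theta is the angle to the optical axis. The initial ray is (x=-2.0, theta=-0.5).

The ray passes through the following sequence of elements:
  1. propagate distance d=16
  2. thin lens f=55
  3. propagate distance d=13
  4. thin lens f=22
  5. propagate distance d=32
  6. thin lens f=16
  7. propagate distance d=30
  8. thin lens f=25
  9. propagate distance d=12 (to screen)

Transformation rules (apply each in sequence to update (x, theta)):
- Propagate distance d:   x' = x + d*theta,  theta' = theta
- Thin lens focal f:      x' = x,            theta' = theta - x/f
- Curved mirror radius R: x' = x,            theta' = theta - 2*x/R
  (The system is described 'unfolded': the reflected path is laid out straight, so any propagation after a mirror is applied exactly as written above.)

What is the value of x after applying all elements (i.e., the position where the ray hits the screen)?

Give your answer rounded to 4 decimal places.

Initial: x=-2.0000 theta=-0.5000
After 1 (propagate distance d=16): x=-10.0000 theta=-0.5000
After 2 (thin lens f=55): x=-10.0000 theta=-7/22 (≈-0.3182)
After 3 (propagate distance d=13): x=-311/22 (≈-14.1364) theta=-7/22 (≈-0.3182)
After 4 (thin lens f=22): x=-311/22 (≈-14.1364) theta=157/484 (≈0.3244)
After 5 (propagate distance d=32): x=-909/242 (≈-3.7562) theta=157/484 (≈0.3244)
After 6 (thin lens f=16): x=-909/242 (≈-3.7562) theta=2165/3872 (≈0.5591)
After 7 (propagate distance d=30): x=25203/1936 (≈13.0181) theta=2165/3872 (≈0.5591)
After 8 (thin lens f=25): x=25203/1936 (≈13.0181) theta=3719/96800 (≈0.0384)
After 9 (propagate distance d=12 (to screen)): x=652389/48400 (≈13.4791) theta=3719/96800 (≈0.0384)
Rounded to 4 decimal places: x = 13.4791

Answer: 13.4791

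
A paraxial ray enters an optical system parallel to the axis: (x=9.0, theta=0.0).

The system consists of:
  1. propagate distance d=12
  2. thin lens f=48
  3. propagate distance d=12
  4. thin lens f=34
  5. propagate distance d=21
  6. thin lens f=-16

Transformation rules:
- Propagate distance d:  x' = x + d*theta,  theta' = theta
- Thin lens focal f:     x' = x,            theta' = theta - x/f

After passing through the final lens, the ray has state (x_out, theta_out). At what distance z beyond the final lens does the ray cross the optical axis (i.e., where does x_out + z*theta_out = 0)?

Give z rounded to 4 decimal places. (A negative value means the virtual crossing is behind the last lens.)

Answer: -2.8814

Derivation:
Initial: x=9.0000 theta=0.0000
After 1 (propagate distance d=12): x=9.0000 theta=0.0000
After 2 (thin lens f=48): x=9.0000 theta=-0.1875
After 3 (propagate distance d=12): x=6.7500 theta=-0.1875
After 4 (thin lens f=34): x=6.7500 theta=-105/272 (≈-0.3860)
After 5 (propagate distance d=21): x=-369/272 (≈-1.3566) theta=-105/272 (≈-0.3860)
After 6 (thin lens f=-16): x=-369/272 (≈-1.3566) theta=-2049/4352 (≈-0.4708)
z_focus = -x_out/theta_out = -(-369/272)/(-2049/4352) = -1968/683 ≈ -2.8814
Rounded to 4 decimal places: z = -2.8814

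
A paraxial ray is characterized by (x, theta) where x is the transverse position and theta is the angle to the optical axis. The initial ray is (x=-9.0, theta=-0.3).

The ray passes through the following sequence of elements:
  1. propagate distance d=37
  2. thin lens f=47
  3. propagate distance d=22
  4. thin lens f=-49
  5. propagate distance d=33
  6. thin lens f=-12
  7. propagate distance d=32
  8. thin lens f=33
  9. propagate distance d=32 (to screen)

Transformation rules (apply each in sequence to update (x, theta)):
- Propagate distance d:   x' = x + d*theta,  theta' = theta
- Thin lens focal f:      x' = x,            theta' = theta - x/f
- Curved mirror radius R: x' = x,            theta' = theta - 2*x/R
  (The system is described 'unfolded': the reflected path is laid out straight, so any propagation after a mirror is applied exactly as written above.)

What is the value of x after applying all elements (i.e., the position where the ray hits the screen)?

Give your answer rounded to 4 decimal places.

Initial: x=-9.0000 theta=-0.3000
After 1 (propagate distance d=37): x=-20.1000 theta=-0.3000
After 2 (thin lens f=47): x=-20.1000 theta=6/47 (≈0.1277)
After 3 (propagate distance d=22): x=-8127/470 (≈-17.2915) theta=6/47 (≈0.1277)
After 4 (thin lens f=-49): x=-8127/470 (≈-17.2915) theta=-741/3290 (≈-0.2252)
After 5 (propagate distance d=33): x=-40671/1645 (≈-24.7240) theta=-741/3290 (≈-0.2252)
After 6 (thin lens f=-12): x=-40671/1645 (≈-24.7240) theta=-15039/6580 (≈-2.2856)
After 7 (propagate distance d=32): x=-160983/1645 (≈-97.8620) theta=-15039/6580 (≈-2.2856)
After 8 (thin lens f=33): x=-160983/1645 (≈-97.8620) theta=9843/14476 (≈0.6800)
After 9 (propagate distance d=32 (to screen)): x=-1377093/18095 (≈-76.1035) theta=9843/14476 (≈0.6800)
Rounded to 4 decimal places: x = -76.1035

Answer: -76.1035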